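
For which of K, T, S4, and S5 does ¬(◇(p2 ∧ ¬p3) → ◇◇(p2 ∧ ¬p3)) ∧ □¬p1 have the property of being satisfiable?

K

K-tableau for the formula:
1. ¬(◇(p2 ∧ ¬p3) → ◇◇(p2 ∧ ¬p3)) ∧ □¬p1, 0
2. ¬(◇(p2 ∧ ¬p3) → ◇◇(p2 ∧ ¬p3)), 0
3. □¬p1, 0
4. ◇(p2 ∧ ¬p3), 0
5. ¬◇◇(p2 ∧ ¬p3), 0
6. p2 ∧ ¬p3, 1
7. p2, 1
8. ¬p3, 1
9. ¬p1, 1
10. ¬◇(p2 ∧ ¬p3), 1
Accessibility: 0R1
Complete open branch: satisfiable in K.
T-tableau for the formula:
1. ¬(◇(p2 ∧ ¬p3) → ◇◇(p2 ∧ ¬p3)) ∧ □¬p1, 0
2. ¬(◇(p2 ∧ ¬p3) → ◇◇(p2 ∧ ¬p3)), 0
3. □¬p1, 0
4. ◇(p2 ∧ ¬p3), 0
5. ¬◇◇(p2 ∧ ¬p3), 0
6. ¬p1, 0
7. ¬◇(p2 ∧ ¬p3), 0
8. ¬(p2 ∧ ¬p3), 0
9. p3, 0
10. p2 ∧ ¬p3, 1
11. p2, 1
12. ¬p3, 1
13. ¬p1, 1
14. ¬◇(p2 ∧ ¬p3), 1
15. ¬(p2 ∧ ¬p3), 1
16. p3, 1
Accessibility: 0R0, 0R1, 1R1
Branch closes: p3 and ¬p3 both at 1.
Every branch closes (one shown): unsatisfiable in T, hence also in S4, S5 (every S4/S5-frame is a T-frame).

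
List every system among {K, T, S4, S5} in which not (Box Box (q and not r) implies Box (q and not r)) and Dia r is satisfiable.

K

T-tableau for the formula:
1. not (Box Box (q and not r) implies Box (q and not r)) and Dia r, w0
2. not (Box Box (q and not r) implies Box (q and not r)), w0
3. Dia r, w0
4. Box Box (q and not r), w0
5. not Box (q and not r), w0
6. Box (q and not r), w0
7. q and not r, w0
8. q, w0
9. not r, w0
10. r, w1
11. Box (q and not r), w1
12. q and not r, w1
13. q, w1
14. not r, w1
Accessibility: w0Rw0, w0Rw1, w1Rw1
Branch closes: r and not r both at w1.
Every branch closes (one shown): unsatisfiable in T, hence also in S4, S5 (every S4/S5-frame is a T-frame).
K-tableau for the formula:
1. not (Box Box (q and not r) implies Box (q and not r)) and Dia r, w0
2. not (Box Box (q and not r) implies Box (q and not r)), w0
3. Dia r, w0
4. Box Box (q and not r), w0
5. not Box (q and not r), w0
6. r, w1
7. Box (q and not r), w1
8. not (q and not r), w2
9. Box (q and not r), w2
10. r, w2
Accessibility: w0Rw1, w0Rw2
Complete open branch: satisfiable in K.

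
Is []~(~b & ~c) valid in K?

Not valid

Tableau for the negation ~[]~(~b & ~c):
1. ~[]~(~b & ~c), u
2. ~b & ~c, v
3. ~b, v
4. ~c, v
Accessibility: uRv
The negation has an open branch (countermodel exists).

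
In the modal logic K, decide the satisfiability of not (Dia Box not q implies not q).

Satisfiable (open branch found)

1. not (Dia Box not q implies not q), u
2. Dia Box not q, u
3. q, u
4. Box not q, v
Accessibility: uRv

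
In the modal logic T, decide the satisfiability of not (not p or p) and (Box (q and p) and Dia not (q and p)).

Unsatisfiable

1. not (not p or p) and (Box (q and p) and Dia not (q and p)), u
2. not (not p or p), u
3. Box (q and p) and Dia not (q and p), u
4. p, u
5. not p, u
Accessibility: uRu
Branch closes: p and not p both at u.
All branches of the tableau close; one closing branch shown above.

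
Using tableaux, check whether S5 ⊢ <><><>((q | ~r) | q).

Tableau for the negation ~<><><>((q | ~r) | q):
1. ~<><><>((q | ~r) | q), w0
2. ~<><>((q | ~r) | q), w0
3. ~<>((q | ~r) | q), w0
4. ~((q | ~r) | q), w0
5. ~(q | ~r), w0
6. ~q, w0
7. r, w0
Accessibility: w0Rw0
The negation has an open branch (countermodel exists).

Not valid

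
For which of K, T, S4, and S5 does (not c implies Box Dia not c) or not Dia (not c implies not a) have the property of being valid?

S5

S5-tableau for the negation not ((not c implies Box Dia not c) or not Dia (not c implies not a)):
1. not ((not c implies Box Dia not c) or not Dia (not c implies not a)), w0
2. not (not c implies Box Dia not c), w0
3. Dia (not c implies not a), w0
4. not c, w0
5. not Box Dia not c, w0
6. not c implies not a, w1
7. not a, w1
8. not Dia not c, w2
9. c, w0
Accessibility: w0Rw0, w0Rw1, w0Rw2, w1Rw0, w1Rw1, w1Rw2, w2Rw0, w2Rw1, w2Rw2
Branch closes: c and not c both at w0.
Every branch closes (one shown): valid in S5.
S4-tableau for the negation not ((not c implies Box Dia not c) or not Dia (not c implies not a)):
1. not ((not c implies Box Dia not c) or not Dia (not c implies not a)), w0
2. not (not c implies Box Dia not c), w0
3. Dia (not c implies not a), w0
4. not c, w0
5. not Box Dia not c, w0
6. not c implies not a, w1
7. not a, w1
8. not Dia not c, w2
9. c, w2
Accessibility: w0Rw0, w0Rw1, w0Rw2, w1Rw1, w2Rw2
Complete open branch: countermodel on an S4-frame, so not valid in S4, nor in K, T (the same frame is also a K-frame and a T-frame).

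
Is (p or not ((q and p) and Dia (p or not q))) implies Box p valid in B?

Tableau for the negation not ((p or not ((q and p) and Dia (p or not q))) implies Box p):
1. not ((p or not ((q and p) and Dia (p or not q))) implies Box p), u
2. p or not ((q and p) and Dia (p or not q)), u
3. not Box p, u
4. not ((q and p) and Dia (p or not q)), u
5. not Dia (p or not q), u
6. not (p or not q), u
7. not p, u
8. q, u
9. not p, v
10. not (p or not q), v
11. q, v
Accessibility: uRu, uRv, vRu, vRv
The negation has an open branch (countermodel exists).

No, not valid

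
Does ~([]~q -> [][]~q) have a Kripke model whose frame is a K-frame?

1. ~([]~q -> [][]~q), w0
2. []~q, w0
3. ~[][]~q, w0
4. ~[]~q, w1
5. ~q, w1
6. q, w2
Accessibility: w0Rw1, w1Rw2

Satisfiable (open branch found)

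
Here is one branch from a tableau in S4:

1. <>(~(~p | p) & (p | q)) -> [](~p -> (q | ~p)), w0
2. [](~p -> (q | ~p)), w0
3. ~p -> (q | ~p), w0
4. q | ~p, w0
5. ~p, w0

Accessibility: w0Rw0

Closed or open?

Open

No atom appears with both signs at the same world.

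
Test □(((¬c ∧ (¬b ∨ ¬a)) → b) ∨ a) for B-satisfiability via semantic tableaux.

1. □(((¬c ∧ (¬b ∨ ¬a)) → b) ∨ a), 0
2. ((¬c ∧ (¬b ∨ ¬a)) → b) ∨ a, 0
3. a, 0
Accessibility: 0R0

Satisfiable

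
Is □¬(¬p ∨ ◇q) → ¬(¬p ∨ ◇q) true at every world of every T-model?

Valid in T

Tableau for the negation ¬(□¬(¬p ∨ ◇q) → ¬(¬p ∨ ◇q)):
1. ¬(□¬(¬p ∨ ◇q) → ¬(¬p ∨ ◇q)), u
2. □¬(¬p ∨ ◇q), u
3. ¬p ∨ ◇q, u
4. ¬(¬p ∨ ◇q), u
5. p, u
6. ¬◇q, u
7. ¬q, u
8. ◇q, u
9. q, v
10. ¬(¬p ∨ ◇q), v
11. p, v
12. ¬◇q, v
13. ¬q, v
Accessibility: uRu, uRv, vRv
Branch closes: q and ¬q both at v.
All branches of the negation close; one closing branch shown above.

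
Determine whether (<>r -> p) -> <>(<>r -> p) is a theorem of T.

Tableau for the negation ~((<>r -> p) -> <>(<>r -> p)):
1. ~((<>r -> p) -> <>(<>r -> p)), w0
2. <>r -> p, w0
3. ~<>(<>r -> p), w0
4. ~(<>r -> p), w0
5. <>r, w0
6. ~p, w0
7. ~<>r, w0
8. ~r, w0
9. r, w1
10. ~(<>r -> p), w1
11. <>r, w1
12. ~p, w1
13. ~r, w1
Accessibility: w0Rw0, w0Rw1, w1Rw1
Branch closes: r and ~r both at w1.
Every branch of the negation's tableau closes; the branch above is one of them.

Yes, valid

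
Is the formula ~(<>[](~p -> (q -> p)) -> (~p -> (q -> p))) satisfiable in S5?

1. ~(<>[](~p -> (q -> p)) -> (~p -> (q -> p))), w0
2. <>[](~p -> (q -> p)), w0
3. ~(~p -> (q -> p)), w0
4. ~p, w0
5. ~(q -> p), w0
6. q, w0
7. [](~p -> (q -> p)), w1
8. ~p -> (q -> p), w0
9. ~p -> (q -> p), w1
10. q -> p, w0
11. q -> p, w1
12. p, w0
Accessibility: w0Rw0, w0Rw1, w1Rw0, w1Rw1
Branch closes: p and ~p both at w0.
Every branch closes; the branch above is one of them.

No, unsatisfiable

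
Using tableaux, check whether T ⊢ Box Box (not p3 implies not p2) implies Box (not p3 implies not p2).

Valid in T

Tableau for the negation not (Box Box (not p3 implies not p2) implies Box (not p3 implies not p2)):
1. not (Box Box (not p3 implies not p2) implies Box (not p3 implies not p2)), 0
2. Box Box (not p3 implies not p2), 0
3. not Box (not p3 implies not p2), 0
4. Box (not p3 implies not p2), 0
5. not p3 implies not p2, 0
6. not p2, 0
7. not (not p3 implies not p2), 1
8. not p3, 1
9. p2, 1
10. Box (not p3 implies not p2), 1
11. not p3 implies not p2, 1
12. not p2, 1
Accessibility: 0R0, 0R1, 1R1
Branch closes: p2 and not p2 both at 1.
Every branch of the negation's tableau closes; the branch above is one of them.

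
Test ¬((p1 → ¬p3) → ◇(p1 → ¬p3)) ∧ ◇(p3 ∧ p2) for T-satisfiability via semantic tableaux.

1. ¬((p1 → ¬p3) → ◇(p1 → ¬p3)) ∧ ◇(p3 ∧ p2), 0
2. ¬((p1 → ¬p3) → ◇(p1 → ¬p3)), 0
3. ◇(p3 ∧ p2), 0
4. p1 → ¬p3, 0
5. ¬◇(p1 → ¬p3), 0
6. ¬(p1 → ¬p3), 0
7. p1, 0
8. p3, 0
9. ¬p3, 0
Accessibility: 0R0
Branch closes: p3 and ¬p3 both at 0.
(One branch shown.) All branches close.

Unsatisfiable (every branch closes)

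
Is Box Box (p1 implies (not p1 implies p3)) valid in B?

Valid

Tableau for the negation not Box Box (p1 implies (not p1 implies p3)):
1. not Box Box (p1 implies (not p1 implies p3)), u
2. not Box (p1 implies (not p1 implies p3)), v   [neg-Box-rule on 1: fresh world v, uRv]
3. not (p1 implies (not p1 implies p3)), w   [neg-Box-rule on 2: fresh world w, vRw]
4. p1, w   [neg-implies-rule on 3]
5. not (not p1 implies p3), w   [neg-implies-rule on 3]
6. not p1, w   [neg-implies-rule on 5]
7. not p3, w   [neg-implies-rule on 5]
Accessibility: uRu, uRv, vRu, vRv, vRw, wRv, wRw
Branch closes: p1 and not p1 both at w.
All branches of the negation close; one closing branch shown above.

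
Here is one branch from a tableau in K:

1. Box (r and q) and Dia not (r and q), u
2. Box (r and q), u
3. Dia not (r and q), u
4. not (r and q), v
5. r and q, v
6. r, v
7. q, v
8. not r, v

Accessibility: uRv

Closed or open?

Both r and not r appear at v.

Yes, closed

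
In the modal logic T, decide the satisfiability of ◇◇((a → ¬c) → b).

1. ◇◇((a → ¬c) → b), u
2. ◇((a → ¬c) → b), v
3. (a → ¬c) → b, w
4. b, w
Accessibility: uRu, uRv, vRv, vRw, wRw

Satisfiable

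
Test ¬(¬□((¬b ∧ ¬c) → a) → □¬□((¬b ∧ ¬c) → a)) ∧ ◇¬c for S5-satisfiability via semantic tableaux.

Unsatisfiable (every branch closes)

1. ¬(¬□((¬b ∧ ¬c) → a) → □¬□((¬b ∧ ¬c) → a)) ∧ ◇¬c, u
2. ¬(¬□((¬b ∧ ¬c) → a) → □¬□((¬b ∧ ¬c) → a)), u
3. ◇¬c, u
4. ¬□((¬b ∧ ¬c) → a), u
5. ¬□¬□((¬b ∧ ¬c) → a), u
6. ¬c, v
7. ¬((¬b ∧ ¬c) → a), w
8. ¬b ∧ ¬c, w
9. ¬a, w
10. ¬b, w
11. ¬c, w
12. □((¬b ∧ ¬c) → a), x
13. (¬b ∧ ¬c) → a, u
14. (¬b ∧ ¬c) → a, v
15. (¬b ∧ ¬c) → a, w
16. (¬b ∧ ¬c) → a, x
17. ¬(¬b ∧ ¬c), u
18. ¬(¬b ∧ ¬c), v
19. ¬(¬b ∧ ¬c), w
20. a, x
21. c, u
22. b, v
23. c, w
Accessibility: uRu, uRv, uRw, uRx, vRu, vRv, vRw, vRx, wRu, wRv, wRw, wRx, xRu, xRv, xRw, xRx
Branch closes: c and ¬c both at w.
All branches of the tableau close; one closing branch shown above.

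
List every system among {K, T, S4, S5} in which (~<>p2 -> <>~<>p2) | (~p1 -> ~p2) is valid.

T, S4, S5

K-tableau for the negation ~((~<>p2 -> <>~<>p2) | (~p1 -> ~p2)):
1. ~((~<>p2 -> <>~<>p2) | (~p1 -> ~p2)), u
2. ~(~<>p2 -> <>~<>p2), u
3. ~(~p1 -> ~p2), u
4. ~<>p2, u
5. ~<>~<>p2, u
6. ~p1, u
7. p2, u
Complete open branch: countermodel on a K-frame, so not valid in K.
T-tableau for the negation ~((~<>p2 -> <>~<>p2) | (~p1 -> ~p2)):
1. ~((~<>p2 -> <>~<>p2) | (~p1 -> ~p2)), u
2. ~(~<>p2 -> <>~<>p2), u
3. ~(~p1 -> ~p2), u
4. ~<>p2, u
5. ~<>~<>p2, u
6. ~p1, u
7. p2, u
8. ~p2, u
Accessibility: uRu
Branch closes: p2 and ~p2 both at u.
Every branch closes (one shown): valid in T, hence also in S4, S5 (every theorem of T is a theorem of S4 and S5).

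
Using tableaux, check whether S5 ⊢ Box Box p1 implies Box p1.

Yes, valid

Tableau for the negation not (Box Box p1 implies Box p1):
1. not (Box Box p1 implies Box p1), w0
2. Box Box p1, w0
3. not Box p1, w0
4. Box p1, w0
5. p1, w0
6. not p1, w1
7. Box p1, w1
8. p1, w1
Accessibility: w0Rw0, w0Rw1, w1Rw0, w1Rw1
Branch closes: p1 and not p1 both at w1.
All branches of the negation close; one closing branch shown above.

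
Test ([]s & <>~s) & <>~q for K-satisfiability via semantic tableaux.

No, unsatisfiable

1. ([]s & <>~s) & <>~q, 0
2. []s & <>~s, 0
3. <>~q, 0
4. []s, 0
5. <>~s, 0
6. ~q, 1
7. s, 1
8. ~s, 2
9. s, 2
Accessibility: 0R1, 0R2
Branch closes: s and ~s both at 2.
(One branch shown.) All branches close.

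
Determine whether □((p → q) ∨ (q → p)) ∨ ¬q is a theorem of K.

Tableau for the negation ¬(□((p → q) ∨ (q → p)) ∨ ¬q):
1. ¬(□((p → q) ∨ (q → p)) ∨ ¬q), 0
2. ¬□((p → q) ∨ (q → p)), 0
3. q, 0
4. ¬((p → q) ∨ (q → p)), 1
5. ¬(p → q), 1
6. ¬(q → p), 1
7. p, 1
8. ¬q, 1
9. q, 1
10. ¬p, 1
Accessibility: 0R1
Branch closes: q and ¬q both at 1.
All branches of the negation close; one closing branch shown above.

Valid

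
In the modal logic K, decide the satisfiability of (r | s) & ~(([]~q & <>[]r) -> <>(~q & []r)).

No, unsatisfiable

1. (r | s) & ~(([]~q & <>[]r) -> <>(~q & []r)), 0
2. r | s, 0
3. ~(([]~q & <>[]r) -> <>(~q & []r)), 0
4. []~q & <>[]r, 0
5. ~<>(~q & []r), 0
6. []~q, 0
7. <>[]r, 0
8. s, 0
9. []r, 1
10. ~(~q & []r), 1
11. ~q, 1
12. ~[]r, 1
13. ~r, 2
14. r, 2
Accessibility: 0R1, 1R2
Branch closes: r and ~r both at 2.
All branches of the tableau close; one closing branch shown above.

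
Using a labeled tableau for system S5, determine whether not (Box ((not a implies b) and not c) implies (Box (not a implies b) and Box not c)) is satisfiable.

Unsatisfiable

1. not (Box ((not a implies b) and not c) implies (Box (not a implies b) and Box not c)), 0
2. Box ((not a implies b) and not c), 0
3. not (Box (not a implies b) and Box not c), 0
4. (not a implies b) and not c, 0
5. not a implies b, 0
6. not c, 0
7. not Box (not a implies b), 0
8. b, 0
9. not (not a implies b), 1
10. not a, 1
11. not b, 1
12. (not a implies b) and not c, 1
13. not a implies b, 1
14. not c, 1
15. b, 1
Accessibility: 0R0, 0R1, 1R0, 1R1
Branch closes: b and not b both at 1.
All branches of the tableau close; one closing branch shown above.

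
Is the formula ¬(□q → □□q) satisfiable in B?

Yes, satisfiable

1. ¬(□q → □□q), u
2. □q, u
3. ¬□□q, u
4. q, u
5. ¬□q, v
6. q, v
7. ¬q, w
Accessibility: uRu, uRv, vRu, vRv, vRw, wRv, wRw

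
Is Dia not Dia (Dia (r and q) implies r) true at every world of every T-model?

Tableau for the negation not Dia not Dia (Dia (r and q) implies r):
1. not Dia not Dia (Dia (r and q) implies r), 0
2. Dia (Dia (r and q) implies r), 0
3. Dia (r and q) implies r, 1
4. Dia (Dia (r and q) implies r), 1
5. r, 1
6. Dia (r and q) implies r, 2
7. r, 2
Accessibility: 0R0, 0R1, 1R1, 1R2, 2R2
The negation has an open branch (countermodel exists).

No, not valid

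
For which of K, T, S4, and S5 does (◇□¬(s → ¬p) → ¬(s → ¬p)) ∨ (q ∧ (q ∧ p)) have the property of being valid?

S5

S5-tableau for the negation ¬((◇□¬(s → ¬p) → ¬(s → ¬p)) ∨ (q ∧ (q ∧ p))):
1. ¬((◇□¬(s → ¬p) → ¬(s → ¬p)) ∨ (q ∧ (q ∧ p))), u
2. ¬(◇□¬(s → ¬p) → ¬(s → ¬p)), u
3. ¬(q ∧ (q ∧ p)), u
4. ◇□¬(s → ¬p), u
5. s → ¬p, u
6. ¬(q ∧ p), u
7. ¬p, u
8. □¬(s → ¬p), v
9. ¬(s → ¬p), u
10. s, u
11. p, u
Accessibility: uRu, uRv, vRu, vRv
Branch closes: p and ¬p both at u.
Every branch closes (one shown): valid in S5.
S4-tableau for the negation ¬((◇□¬(s → ¬p) → ¬(s → ¬p)) ∨ (q ∧ (q ∧ p))):
1. ¬((◇□¬(s → ¬p) → ¬(s → ¬p)) ∨ (q ∧ (q ∧ p))), u
2. ¬(◇□¬(s → ¬p) → ¬(s → ¬p)), u
3. ¬(q ∧ (q ∧ p)), u
4. ◇□¬(s → ¬p), u
5. s → ¬p, u
6. ¬(q ∧ p), u
7. ¬p, u
8. □¬(s → ¬p), v
9. ¬(s → ¬p), v
10. s, v
11. p, v
Accessibility: uRu, uRv, vRv
Complete open branch: countermodel on an S4-frame, so not valid in S4, nor in K, T (the same frame is also a K-frame and a T-frame).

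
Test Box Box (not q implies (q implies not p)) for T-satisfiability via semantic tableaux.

Satisfiable (open branch found)

1. Box Box (not q implies (q implies not p)), w0
2. Box (not q implies (q implies not p)), w0
3. not q implies (q implies not p), w0
4. q implies not p, w0
5. not p, w0
Accessibility: w0Rw0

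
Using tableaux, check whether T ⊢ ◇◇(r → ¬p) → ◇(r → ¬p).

No, not valid

Tableau for the negation ¬(◇◇(r → ¬p) → ◇(r → ¬p)):
1. ¬(◇◇(r → ¬p) → ◇(r → ¬p)), u
2. ◇◇(r → ¬p), u   [¬→-rule on 1]
3. ¬◇(r → ¬p), u   [¬→-rule on 1]
4. ¬(r → ¬p), u   [¬◇-rule on 3 via uRu]
5. r, u   [¬→-rule on 4]
6. p, u   [¬→-rule on 4]
7. ◇(r → ¬p), v   [◇-rule on 2: fresh world v, uRv]
8. ¬(r → ¬p), v   [¬◇-rule on 3 via uRv]
9. r, v   [¬→-rule on 8]
10. p, v   [¬→-rule on 8]
11. r → ¬p, w   [◇-rule on 7: fresh world w, vRw]
12. ¬p, w   [→-rule on 11 (branches; this branch)]
Accessibility: uRu, uRv, vRv, vRw, wRw
The negation has an open branch (countermodel exists).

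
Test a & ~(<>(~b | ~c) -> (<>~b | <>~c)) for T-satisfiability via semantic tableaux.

1. a & ~(<>(~b | ~c) -> (<>~b | <>~c)), w0
2. a, w0
3. ~(<>(~b | ~c) -> (<>~b | <>~c)), w0
4. <>(~b | ~c), w0
5. ~(<>~b | <>~c), w0
6. ~<>~b, w0
7. ~<>~c, w0
8. b, w0
9. c, w0
10. ~b | ~c, w1
11. b, w1
12. c, w1
13. ~c, w1
Accessibility: w0Rw0, w0Rw1, w1Rw1
Branch closes: c and ~c both at w1.
(One branch shown.) All branches close.

No, unsatisfiable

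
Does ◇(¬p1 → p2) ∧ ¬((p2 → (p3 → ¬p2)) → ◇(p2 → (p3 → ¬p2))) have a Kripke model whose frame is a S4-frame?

Unsatisfiable (every branch closes)

1. ◇(¬p1 → p2) ∧ ¬((p2 → (p3 → ¬p2)) → ◇(p2 → (p3 → ¬p2))), 0
2. ◇(¬p1 → p2), 0
3. ¬((p2 → (p3 → ¬p2)) → ◇(p2 → (p3 → ¬p2))), 0
4. p2 → (p3 → ¬p2), 0
5. ¬◇(p2 → (p3 → ¬p2)), 0
6. ¬(p2 → (p3 → ¬p2)), 0
7. p2, 0
8. ¬(p3 → ¬p2), 0
9. p3, 0
10. p3 → ¬p2, 0
11. ¬p2, 0
Accessibility: 0R0
Branch closes: p2 and ¬p2 both at 0.
All branches of the tableau close; one closing branch shown above.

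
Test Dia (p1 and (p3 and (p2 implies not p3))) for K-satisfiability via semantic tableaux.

Satisfiable

1. Dia (p1 and (p3 and (p2 implies not p3))), u
2. p1 and (p3 and (p2 implies not p3)), v
3. p1, v
4. p3 and (p2 implies not p3), v
5. p3, v
6. p2 implies not p3, v
7. not p2, v
Accessibility: uRv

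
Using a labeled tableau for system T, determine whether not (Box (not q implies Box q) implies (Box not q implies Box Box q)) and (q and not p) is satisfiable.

1. not (Box (not q implies Box q) implies (Box not q implies Box Box q)) and (q and not p), u
2. not (Box (not q implies Box q) implies (Box not q implies Box Box q)), u
3. q and not p, u
4. Box (not q implies Box q), u
5. not (Box not q implies Box Box q), u
6. q, u
7. not p, u
8. Box not q, u
9. not Box Box q, u
10. not q implies Box q, u
11. not q, u
Accessibility: uRu
Branch closes: q and not q both at u.
All branches of the tableau close; one closing branch shown above.

Unsatisfiable (every branch closes)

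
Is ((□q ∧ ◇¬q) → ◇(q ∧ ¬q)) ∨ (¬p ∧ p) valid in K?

Valid

Tableau for the negation ¬(((□q ∧ ◇¬q) → ◇(q ∧ ¬q)) ∨ (¬p ∧ p)):
1. ¬(((□q ∧ ◇¬q) → ◇(q ∧ ¬q)) ∨ (¬p ∧ p)), u
2. ¬((□q ∧ ◇¬q) → ◇(q ∧ ¬q)), u
3. ¬(¬p ∧ p), u
4. □q ∧ ◇¬q, u
5. ¬◇(q ∧ ¬q), u
6. □q, u
7. ◇¬q, u
8. ¬p, u
9. ¬q, v
10. ¬(q ∧ ¬q), v
11. q, v
Accessibility: uRv
Branch closes: q and ¬q both at v.
All branches of the negation close; one closing branch shown above.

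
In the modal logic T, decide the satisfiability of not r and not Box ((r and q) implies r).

1. not r and not Box ((r and q) implies r), 0
2. not r, 0
3. not Box ((r and q) implies r), 0
4. not ((r and q) implies r), 1
5. r and q, 1
6. not r, 1
7. r, 1
8. q, 1
Accessibility: 0R0, 0R1, 1R1
Branch closes: r and not r both at 1.
Every branch closes; the branch above is one of them.

Unsatisfiable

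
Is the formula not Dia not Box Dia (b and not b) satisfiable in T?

Unsatisfiable (every branch closes)

1. not Dia not Box Dia (b and not b), w0
2. Box Dia (b and not b), w0   [neg-Dia-rule on 1 via w0Rw0]
3. Dia (b and not b), w0   [Box-rule on 2 via w0Rw0]
4. b and not b, w1   [Dia-rule on 3: fresh world w1, w0Rw1]
5. b, w1   [and-rule on 4]
6. not b, w1   [and-rule on 4]
Accessibility: w0Rw0, w0Rw1, w1Rw1
Branch closes: b and not b both at w1.
Every branch closes; the branch above is one of them.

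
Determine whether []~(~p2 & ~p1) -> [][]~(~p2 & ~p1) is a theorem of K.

Tableau for the negation ~([]~(~p2 & ~p1) -> [][]~(~p2 & ~p1)):
1. ~([]~(~p2 & ~p1) -> [][]~(~p2 & ~p1)), w0
2. []~(~p2 & ~p1), w0   [~->-rule on 1]
3. ~[][]~(~p2 & ~p1), w0   [~->-rule on 1]
4. ~[]~(~p2 & ~p1), w1   [~[]-rule on 3: fresh world w1, w0Rw1]
5. ~(~p2 & ~p1), w1   [[]-rule on 2 via w0Rw1]
6. p1, w1   [~&-rule on 5 (branches; this branch)]
7. ~p2 & ~p1, w2   [~[]-rule on 4: fresh world w2, w1Rw2]
8. ~p2, w2   [&-rule on 7]
9. ~p1, w2   [&-rule on 7]
Accessibility: w0Rw1, w1Rw2
The negation has an open branch (countermodel exists).

Invalid (countermodel exists)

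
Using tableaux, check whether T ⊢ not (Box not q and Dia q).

Yes, valid

Tableau for the negation Box not q and Dia q:
1. Box not q and Dia q, u
2. Box not q, u
3. Dia q, u
4. not q, u
5. q, v
6. not q, v
Accessibility: uRu, uRv, vRv
Branch closes: q and not q both at v.
Every branch of the negation's tableau closes; the branch above is one of them.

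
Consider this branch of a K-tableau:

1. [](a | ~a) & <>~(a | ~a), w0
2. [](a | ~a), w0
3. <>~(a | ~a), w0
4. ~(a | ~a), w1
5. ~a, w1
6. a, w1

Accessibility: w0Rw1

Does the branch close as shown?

Both a and ~a appear at w1.

Closed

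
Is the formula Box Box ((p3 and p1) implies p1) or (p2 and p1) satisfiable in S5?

1. Box Box ((p3 and p1) implies p1) or (p2 and p1), w0
2. p2 and p1, w0
3. p2, w0
4. p1, w0
Accessibility: w0Rw0

Satisfiable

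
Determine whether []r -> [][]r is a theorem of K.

Tableau for the negation ~([]r -> [][]r):
1. ~([]r -> [][]r), w0
2. []r, w0
3. ~[][]r, w0
4. ~[]r, w1
5. r, w1
6. ~r, w2
Accessibility: w0Rw1, w1Rw2
The negation has an open branch (countermodel exists).

No, not valid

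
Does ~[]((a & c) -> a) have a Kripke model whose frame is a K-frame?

1. ~[]((a & c) -> a), w0
2. ~((a & c) -> a), w1
3. a & c, w1
4. ~a, w1
5. a, w1
6. c, w1
Accessibility: w0Rw1
Branch closes: a and ~a both at w1.
(One branch shown.) All branches close.

Unsatisfiable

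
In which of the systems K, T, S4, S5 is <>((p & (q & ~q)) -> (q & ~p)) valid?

T, S4, S5

K-tableau for the negation ~<>((p & (q & ~q)) -> (q & ~p)):
1. ~<>((p & (q & ~q)) -> (q & ~p)), w0
Complete open branch: countermodel on a K-frame, so not valid in K.
T-tableau for the negation ~<>((p & (q & ~q)) -> (q & ~p)):
1. ~<>((p & (q & ~q)) -> (q & ~p)), w0
2. ~((p & (q & ~q)) -> (q & ~p)), w0
3. p & (q & ~q), w0
4. ~(q & ~p), w0
5. p, w0
6. q & ~q, w0
7. q, w0
8. ~q, w0
Accessibility: w0Rw0
Branch closes: q and ~q both at w0.
Every branch closes (one shown): valid in T, hence also in S4, S5 (every theorem of T is a theorem of S4 and S5).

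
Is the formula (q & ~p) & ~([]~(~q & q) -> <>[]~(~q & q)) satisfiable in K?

Satisfiable

1. (q & ~p) & ~([]~(~q & q) -> <>[]~(~q & q)), u
2. q & ~p, u
3. ~([]~(~q & q) -> <>[]~(~q & q)), u
4. q, u
5. ~p, u
6. []~(~q & q), u
7. ~<>[]~(~q & q), u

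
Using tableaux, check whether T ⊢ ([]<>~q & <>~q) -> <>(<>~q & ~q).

Tableau for the negation ~(([]<>~q & <>~q) -> <>(<>~q & ~q)):
1. ~(([]<>~q & <>~q) -> <>(<>~q & ~q)), u
2. []<>~q & <>~q, u
3. ~<>(<>~q & ~q), u
4. []<>~q, u
5. <>~q, u
6. ~(<>~q & ~q), u
7. q, u
8. ~q, v
9. ~(<>~q & ~q), v
10. <>~q, v
11. ~<>~q, v
12. q, v
Accessibility: uRu, uRv, vRv
Branch closes: q and ~q both at v.
Every branch of the negation's tableau closes; the branch above is one of them.

Valid in T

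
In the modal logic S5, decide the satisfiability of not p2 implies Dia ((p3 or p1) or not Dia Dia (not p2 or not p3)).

1. not p2 implies Dia ((p3 or p1) or not Dia Dia (not p2 or not p3)), u
2. Dia ((p3 or p1) or not Dia Dia (not p2 or not p3)), u
3. (p3 or p1) or not Dia Dia (not p2 or not p3), v
4. not Dia Dia (not p2 or not p3), v
5. not Dia (not p2 or not p3), u
6. not Dia (not p2 or not p3), v
7. not (not p2 or not p3), u
8. p2, u
9. p3, u
10. not (not p2 or not p3), v
11. p2, v
12. p3, v
Accessibility: uRu, uRv, vRu, vRv

Yes, satisfiable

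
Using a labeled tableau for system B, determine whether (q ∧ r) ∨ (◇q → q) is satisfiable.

Satisfiable

1. (q ∧ r) ∨ (◇q → q), 0
2. ◇q → q, 0   [∨-rule on 1 (branches; this branch)]
3. q, 0   [→-rule on 2 (branches; this branch)]
Accessibility: 0R0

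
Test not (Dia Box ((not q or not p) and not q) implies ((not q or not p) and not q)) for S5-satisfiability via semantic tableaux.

Unsatisfiable

1. not (Dia Box ((not q or not p) and not q) implies ((not q or not p) and not q)), w0
2. Dia Box ((not q or not p) and not q), w0   [neg-implies-rule on 1]
3. not ((not q or not p) and not q), w0   [neg-implies-rule on 1]
4. not (not q or not p), w0   [neg-and-rule on 3 (branches; this branch)]
5. q, w0   [neg-or-rule on 4]
6. p, w0   [neg-or-rule on 4]
7. Box ((not q or not p) and not q), w1   [Dia-rule on 2: fresh world w1, w0Rw1]
8. (not q or not p) and not q, w0   [Box-rule on 7 via w1Rw0]
9. not q or not p, w0   [and-rule on 8]
10. not q, w0   [and-rule on 8]
Accessibility: w0Rw0, w0Rw1, w1Rw0, w1Rw1
Branch closes: q and not q both at w0.
(One branch shown.) All branches close.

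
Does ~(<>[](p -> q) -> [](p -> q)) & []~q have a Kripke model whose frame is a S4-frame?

Yes, satisfiable

1. ~(<>[](p -> q) -> [](p -> q)) & []~q, u
2. ~(<>[](p -> q) -> [](p -> q)), u
3. []~q, u
4. <>[](p -> q), u
5. ~[](p -> q), u
6. ~q, u
7. [](p -> q), v
8. ~q, v
9. p -> q, v
10. ~p, v
11. ~(p -> q), w
12. p, w
13. ~q, w
Accessibility: uRu, uRv, uRw, vRv, wRw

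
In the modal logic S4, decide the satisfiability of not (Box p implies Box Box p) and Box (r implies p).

1. not (Box p implies Box Box p) and Box (r implies p), u
2. not (Box p implies Box Box p), u
3. Box (r implies p), u
4. Box p, u
5. not Box Box p, u
6. r implies p, u
7. p, u
8. not Box p, v
9. r implies p, v
10. p, v
11. not p, w
12. r implies p, w
13. p, w
Accessibility: uRu, uRv, uRw, vRv, vRw, wRw
Branch closes: p and not p both at w.
(One branch shown.) All branches close.

No, unsatisfiable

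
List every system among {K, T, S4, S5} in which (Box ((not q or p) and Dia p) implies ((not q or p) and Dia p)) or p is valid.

T-tableau for the negation not ((Box ((not q or p) and Dia p) implies ((not q or p) and Dia p)) or p):
1. not ((Box ((not q or p) and Dia p) implies ((not q or p) and Dia p)) or p), 0
2. not (Box ((not q or p) and Dia p) implies ((not q or p) and Dia p)), 0   [neg-or-rule on 1]
3. not p, 0   [neg-or-rule on 1]
4. Box ((not q or p) and Dia p), 0   [neg-implies-rule on 2]
5. not ((not q or p) and Dia p), 0   [neg-implies-rule on 2]
6. (not q or p) and Dia p, 0   [Box-rule on 4 via 0R0]
7. not q or p, 0   [and-rule on 6]
8. Dia p, 0   [and-rule on 6]
9. not Dia p, 0   [neg-and-rule on 5 (branches; this branch)]
10. not q, 0   [or-rule on 7 (branches; this branch)]
11. p, 1   [Dia-rule on 8: fresh world 1, 0R1]
12. (not q or p) and Dia p, 1   [Box-rule on 4 via 0R1]
13. not q or p, 1   [and-rule on 12]
14. Dia p, 1   [and-rule on 12]
15. not p, 1   [neg-Dia-rule on 9 via 0R1]
Accessibility: 0R0, 0R1, 1R1
Branch closes: p and not p both at 1.
Every branch closes (one shown): valid in T, hence also in S4, S5 (every theorem of T is a theorem of S4 and S5).
K-tableau for the negation not ((Box ((not q or p) and Dia p) implies ((not q or p) and Dia p)) or p):
1. not ((Box ((not q or p) and Dia p) implies ((not q or p) and Dia p)) or p), 0
2. not (Box ((not q or p) and Dia p) implies ((not q or p) and Dia p)), 0   [neg-or-rule on 1]
3. not p, 0   [neg-or-rule on 1]
4. Box ((not q or p) and Dia p), 0   [neg-implies-rule on 2]
5. not ((not q or p) and Dia p), 0   [neg-implies-rule on 2]
6. not Dia p, 0   [neg-and-rule on 5 (branches; this branch)]
Complete open branch: countermodel on a K-frame, so not valid in K.

T, S4, S5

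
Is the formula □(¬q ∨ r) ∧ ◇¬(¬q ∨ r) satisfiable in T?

1. □(¬q ∨ r) ∧ ◇¬(¬q ∨ r), 0
2. □(¬q ∨ r), 0   [∧-rule on 1]
3. ◇¬(¬q ∨ r), 0   [∧-rule on 1]
4. ¬q ∨ r, 0   [□-rule on 2 via 0R0]
5. r, 0   [∨-rule on 4 (branches; this branch)]
6. ¬(¬q ∨ r), 1   [◇-rule on 3: fresh world 1, 0R1]
7. q, 1   [¬∨-rule on 6]
8. ¬r, 1   [¬∨-rule on 6]
9. ¬q ∨ r, 1   [□-rule on 2 via 0R1]
10. r, 1   [∨-rule on 9 (branches; this branch)]
Accessibility: 0R0, 0R1, 1R1
Branch closes: r and ¬r both at 1.
(One branch shown.) All branches close.

Unsatisfiable (every branch closes)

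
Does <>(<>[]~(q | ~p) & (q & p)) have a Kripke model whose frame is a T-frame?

Satisfiable (open branch found)

1. <>(<>[]~(q | ~p) & (q & p)), u
2. <>[]~(q | ~p) & (q & p), v
3. <>[]~(q | ~p), v
4. q & p, v
5. q, v
6. p, v
7. []~(q | ~p), w
8. ~(q | ~p), w
9. ~q, w
10. p, w
Accessibility: uRu, uRv, vRv, vRw, wRw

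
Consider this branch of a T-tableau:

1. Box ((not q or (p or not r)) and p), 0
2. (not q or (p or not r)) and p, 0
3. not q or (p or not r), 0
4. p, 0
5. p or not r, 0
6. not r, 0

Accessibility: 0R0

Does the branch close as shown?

Not closed

There is no literal clash: for every atom and world, at most one sign appears.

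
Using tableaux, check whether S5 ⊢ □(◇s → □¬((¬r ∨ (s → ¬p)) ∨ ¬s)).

No, not valid

Tableau for the negation ¬□(◇s → □¬((¬r ∨ (s → ¬p)) ∨ ¬s)):
1. ¬□(◇s → □¬((¬r ∨ (s → ¬p)) ∨ ¬s)), w0
2. ¬(◇s → □¬((¬r ∨ (s → ¬p)) ∨ ¬s)), w1
3. ◇s, w1
4. ¬□¬((¬r ∨ (s → ¬p)) ∨ ¬s), w1
5. s, w2
6. (¬r ∨ (s → ¬p)) ∨ ¬s, w3
7. ¬s, w3
Accessibility: w0Rw0, w0Rw1, w0Rw2, w0Rw3, w1Rw0, w1Rw1, w1Rw2, w1Rw3, w2Rw0, w2Rw1, w2Rw2, w2Rw3, w3Rw0, w3Rw1, w3Rw2, w3Rw3
The negation has an open branch (countermodel exists).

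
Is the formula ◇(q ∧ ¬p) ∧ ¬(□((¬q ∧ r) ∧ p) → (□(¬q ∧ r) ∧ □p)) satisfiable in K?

Unsatisfiable

1. ◇(q ∧ ¬p) ∧ ¬(□((¬q ∧ r) ∧ p) → (□(¬q ∧ r) ∧ □p)), w0
2. ◇(q ∧ ¬p), w0   [∧-rule on 1]
3. ¬(□((¬q ∧ r) ∧ p) → (□(¬q ∧ r) ∧ □p)), w0   [∧-rule on 1]
4. □((¬q ∧ r) ∧ p), w0   [¬→-rule on 3]
5. ¬(□(¬q ∧ r) ∧ □p), w0   [¬→-rule on 3]
6. ¬□p, w0   [¬∧-rule on 5 (branches; this branch)]
7. q ∧ ¬p, w1   [◇-rule on 2: fresh world w1, w0Rw1]
8. q, w1   [∧-rule on 7]
9. ¬p, w1   [∧-rule on 7]
10. (¬q ∧ r) ∧ p, w1   [□-rule on 4 via w0Rw1]
11. ¬q ∧ r, w1   [∧-rule on 10]
12. p, w1   [∧-rule on 10]
Accessibility: w0Rw1
Branch closes: p and ¬p both at w1.
(One branch shown.) All branches close.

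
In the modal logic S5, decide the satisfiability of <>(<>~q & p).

Yes, satisfiable

1. <>(<>~q & p), 0
2. <>~q & p, 1
3. <>~q, 1
4. p, 1
5. ~q, 2
Accessibility: 0R0, 0R1, 0R2, 1R0, 1R1, 1R2, 2R0, 2R1, 2R2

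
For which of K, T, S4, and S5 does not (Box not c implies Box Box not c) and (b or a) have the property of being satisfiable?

K, T

T-tableau for the formula:
1. not (Box not c implies Box Box not c) and (b or a), 0
2. not (Box not c implies Box Box not c), 0
3. b or a, 0
4. Box not c, 0
5. not Box Box not c, 0
6. not c, 0
7. a, 0
8. not Box not c, 1
9. not c, 1
10. c, 2
Accessibility: 0R0, 0R1, 1R1, 1R2, 2R2
Complete open branch: satisfiable in T, hence also in K (this T-model is also a K-model).
S4-tableau for the formula:
1. not (Box not c implies Box Box not c) and (b or a), 0
2. not (Box not c implies Box Box not c), 0
3. b or a, 0
4. Box not c, 0
5. not Box Box not c, 0
6. not c, 0
7. a, 0
8. not Box not c, 1
9. not c, 1
10. c, 2
11. not c, 2
Accessibility: 0R0, 0R1, 0R2, 1R1, 1R2, 2R2
Branch closes: c and not c both at 2.
Every branch closes (one shown): unsatisfiable in S4, hence also in S5 (every S5-frame is an S4-frame).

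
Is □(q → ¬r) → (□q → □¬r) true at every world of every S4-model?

Tableau for the negation ¬(□(q → ¬r) → (□q → □¬r)):
1. ¬(□(q → ¬r) → (□q → □¬r)), u
2. □(q → ¬r), u
3. ¬(□q → □¬r), u
4. □q, u
5. ¬□¬r, u
6. q → ¬r, u
7. q, u
8. ¬r, u
9. r, v
10. q → ¬r, v
11. q, v
12. ¬r, v
Accessibility: uRu, uRv, vRv
Branch closes: r and ¬r both at v.
Every branch of the negation's tableau closes; the branch above is one of them.

Valid in S4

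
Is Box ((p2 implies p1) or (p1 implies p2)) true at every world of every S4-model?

Tableau for the negation not Box ((p2 implies p1) or (p1 implies p2)):
1. not Box ((p2 implies p1) or (p1 implies p2)), u
2. not ((p2 implies p1) or (p1 implies p2)), v   [neg-Box-rule on 1: fresh world v, uRv]
3. not (p2 implies p1), v   [neg-or-rule on 2]
4. not (p1 implies p2), v   [neg-or-rule on 2]
5. p2, v   [neg-implies-rule on 3]
6. not p1, v   [neg-implies-rule on 3]
7. p1, v   [neg-implies-rule on 4]
8. not p2, v   [neg-implies-rule on 4]
Accessibility: uRu, uRv, vRv
Branch closes: p1 and not p1 both at v.
All branches of the negation close; one closing branch shown above.

Yes, valid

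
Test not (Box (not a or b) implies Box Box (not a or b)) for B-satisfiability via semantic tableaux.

Satisfiable (open branch found)

1. not (Box (not a or b) implies Box Box (not a or b)), u
2. Box (not a or b), u
3. not Box Box (not a or b), u
4. not a or b, u
5. b, u
6. not Box (not a or b), v
7. not a or b, v
8. b, v
9. not (not a or b), w
10. a, w
11. not b, w
Accessibility: uRu, uRv, vRu, vRv, vRw, wRv, wRw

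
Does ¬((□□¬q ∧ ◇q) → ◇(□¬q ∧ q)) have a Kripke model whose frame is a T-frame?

Unsatisfiable

1. ¬((□□¬q ∧ ◇q) → ◇(□¬q ∧ q)), u
2. □□¬q ∧ ◇q, u
3. ¬◇(□¬q ∧ q), u
4. □□¬q, u
5. ◇q, u
6. ¬(□¬q ∧ q), u
7. □¬q, u
8. ¬q, u
9. q, v
10. ¬(□¬q ∧ q), v
11. □¬q, v
12. ¬q, v
Accessibility: uRu, uRv, vRv
Branch closes: q and ¬q both at v.
All branches of the tableau close; one closing branch shown above.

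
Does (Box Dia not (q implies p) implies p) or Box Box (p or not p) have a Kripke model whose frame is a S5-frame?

1. (Box Dia not (q implies p) implies p) or Box Box (p or not p), w0
2. Box Box (p or not p), w0
3. Box (p or not p), w0
4. p or not p, w0
5. not p, w0
Accessibility: w0Rw0

Satisfiable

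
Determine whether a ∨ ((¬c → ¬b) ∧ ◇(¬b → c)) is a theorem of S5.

Tableau for the negation ¬(a ∨ ((¬c → ¬b) ∧ ◇(¬b → c))):
1. ¬(a ∨ ((¬c → ¬b) ∧ ◇(¬b → c))), 0
2. ¬a, 0
3. ¬((¬c → ¬b) ∧ ◇(¬b → c)), 0
4. ¬◇(¬b → c), 0
5. ¬(¬b → c), 0
6. ¬b, 0
7. ¬c, 0
Accessibility: 0R0
The negation has an open branch (countermodel exists).

Invalid (countermodel exists)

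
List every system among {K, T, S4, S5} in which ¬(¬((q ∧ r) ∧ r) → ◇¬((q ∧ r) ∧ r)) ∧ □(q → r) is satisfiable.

T-tableau for the formula:
1. ¬(¬((q ∧ r) ∧ r) → ◇¬((q ∧ r) ∧ r)) ∧ □(q → r), u
2. ¬(¬((q ∧ r) ∧ r) → ◇¬((q ∧ r) ∧ r)), u
3. □(q → r), u
4. ¬((q ∧ r) ∧ r), u
5. ¬◇¬((q ∧ r) ∧ r), u
6. q → r, u
7. (q ∧ r) ∧ r, u
8. q ∧ r, u
9. r, u
10. q, u
11. ¬(q ∧ r), u
12. ¬r, u
Accessibility: uRu
Branch closes: r and ¬r both at u.
Every branch closes (one shown): unsatisfiable in T, hence also in S4, S5 (every S4/S5-frame is a T-frame).
K-tableau for the formula:
1. ¬(¬((q ∧ r) ∧ r) → ◇¬((q ∧ r) ∧ r)) ∧ □(q → r), u
2. ¬(¬((q ∧ r) ∧ r) → ◇¬((q ∧ r) ∧ r)), u
3. □(q → r), u
4. ¬((q ∧ r) ∧ r), u
5. ¬◇¬((q ∧ r) ∧ r), u
6. ¬r, u
Complete open branch: satisfiable in K.

K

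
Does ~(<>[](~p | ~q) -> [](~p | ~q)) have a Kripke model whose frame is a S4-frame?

1. ~(<>[](~p | ~q) -> [](~p | ~q)), w0
2. <>[](~p | ~q), w0
3. ~[](~p | ~q), w0
4. [](~p | ~q), w1
5. ~p | ~q, w1
6. ~q, w1
7. ~(~p | ~q), w2
8. p, w2
9. q, w2
Accessibility: w0Rw0, w0Rw1, w0Rw2, w1Rw1, w2Rw2

Satisfiable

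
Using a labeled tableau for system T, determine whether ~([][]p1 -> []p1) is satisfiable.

1. ~([][]p1 -> []p1), w0
2. [][]p1, w0
3. ~[]p1, w0
4. []p1, w0
5. p1, w0
6. ~p1, w1
7. []p1, w1
8. p1, w1
Accessibility: w0Rw0, w0Rw1, w1Rw1
Branch closes: p1 and ~p1 both at w1.
Every branch closes; the branch above is one of them.

Unsatisfiable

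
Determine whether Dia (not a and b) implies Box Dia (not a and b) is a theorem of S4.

No, not valid

Tableau for the negation not (Dia (not a and b) implies Box Dia (not a and b)):
1. not (Dia (not a and b) implies Box Dia (not a and b)), w0
2. Dia (not a and b), w0   [neg-implies-rule on 1]
3. not Box Dia (not a and b), w0   [neg-implies-rule on 1]
4. not a and b, w1   [Dia-rule on 2: fresh world w1, w0Rw1]
5. not a, w1   [and-rule on 4]
6. b, w1   [and-rule on 4]
7. not Dia (not a and b), w2   [neg-Box-rule on 3: fresh world w2, w0Rw2]
8. not (not a and b), w2   [neg-Dia-rule on 7 via w2Rw2]
9. not b, w2   [neg-and-rule on 8 (branches; this branch)]
Accessibility: w0Rw0, w0Rw1, w0Rw2, w1Rw1, w2Rw2
The negation has an open branch (countermodel exists).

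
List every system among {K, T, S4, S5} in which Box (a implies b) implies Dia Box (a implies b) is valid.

K-tableau for the negation not (Box (a implies b) implies Dia Box (a implies b)):
1. not (Box (a implies b) implies Dia Box (a implies b)), u
2. Box (a implies b), u   [neg-implies-rule on 1]
3. not Dia Box (a implies b), u   [neg-implies-rule on 1]
Complete open branch: countermodel on a K-frame, so not valid in K.
T-tableau for the negation not (Box (a implies b) implies Dia Box (a implies b)):
1. not (Box (a implies b) implies Dia Box (a implies b)), u
2. Box (a implies b), u   [neg-implies-rule on 1]
3. not Dia Box (a implies b), u   [neg-implies-rule on 1]
4. a implies b, u   [Box-rule on 2 via uRu]
5. not Box (a implies b), u   [neg-Dia-rule on 3 via uRu]
6. b, u   [implies-rule on 4 (branches; this branch)]
7. not (a implies b), v   [neg-Box-rule on 5: fresh world v, uRv]
8. a, v   [neg-implies-rule on 7]
9. not b, v   [neg-implies-rule on 7]
10. a implies b, v   [Box-rule on 2 via uRv]
11. not Box (a implies b), v   [neg-Dia-rule on 3 via uRv]
12. b, v   [implies-rule on 10 (branches; this branch)]
Accessibility: uRu, uRv, vRv
Branch closes: b and not b both at v.
Every branch closes (one shown): valid in T, hence also in S4, S5 (every theorem of T is a theorem of S4 and S5).

T, S4, S5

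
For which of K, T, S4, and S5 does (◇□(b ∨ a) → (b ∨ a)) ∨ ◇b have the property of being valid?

S5-tableau for the negation ¬((◇□(b ∨ a) → (b ∨ a)) ∨ ◇b):
1. ¬((◇□(b ∨ a) → (b ∨ a)) ∨ ◇b), w0
2. ¬(◇□(b ∨ a) → (b ∨ a)), w0
3. ¬◇b, w0
4. ◇□(b ∨ a), w0
5. ¬(b ∨ a), w0
6. ¬b, w0
7. ¬a, w0
8. □(b ∨ a), w1
9. ¬b, w1
10. b ∨ a, w0
11. b ∨ a, w1
12. a, w0
Accessibility: w0Rw0, w0Rw1, w1Rw0, w1Rw1
Branch closes: a and ¬a both at w0.
Every branch closes (one shown): valid in S5.
S4-tableau for the negation ¬((◇□(b ∨ a) → (b ∨ a)) ∨ ◇b):
1. ¬((◇□(b ∨ a) → (b ∨ a)) ∨ ◇b), w0
2. ¬(◇□(b ∨ a) → (b ∨ a)), w0
3. ¬◇b, w0
4. ◇□(b ∨ a), w0
5. ¬(b ∨ a), w0
6. ¬b, w0
7. ¬a, w0
8. □(b ∨ a), w1
9. ¬b, w1
10. b ∨ a, w1
11. a, w1
Accessibility: w0Rw0, w0Rw1, w1Rw1
Complete open branch: countermodel on an S4-frame, so not valid in S4, nor in K, T (the same frame is also a K-frame and a T-frame).

S5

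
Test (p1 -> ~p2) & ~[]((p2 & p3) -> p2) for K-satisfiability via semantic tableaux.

1. (p1 -> ~p2) & ~[]((p2 & p3) -> p2), w0
2. p1 -> ~p2, w0
3. ~[]((p2 & p3) -> p2), w0
4. ~p2, w0
5. ~((p2 & p3) -> p2), w1
6. p2 & p3, w1
7. ~p2, w1
8. p2, w1
9. p3, w1
Accessibility: w0Rw1
Branch closes: p2 and ~p2 both at w1.
(One branch shown.) All branches close.

Unsatisfiable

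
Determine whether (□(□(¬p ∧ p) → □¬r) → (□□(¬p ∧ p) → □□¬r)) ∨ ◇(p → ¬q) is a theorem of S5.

Tableau for the negation ¬((□(□(¬p ∧ p) → □¬r) → (□□(¬p ∧ p) → □□¬r)) ∨ ◇(p → ¬q)):
1. ¬((□(□(¬p ∧ p) → □¬r) → (□□(¬p ∧ p) → □□¬r)) ∨ ◇(p → ¬q)), w0
2. ¬(□(□(¬p ∧ p) → □¬r) → (□□(¬p ∧ p) → □□¬r)), w0
3. ¬◇(p → ¬q), w0
4. □(□(¬p ∧ p) → □¬r), w0
5. ¬(□□(¬p ∧ p) → □□¬r), w0
6. □□(¬p ∧ p), w0
7. ¬□□¬r, w0
8. ¬(p → ¬q), w0
9. p, w0
10. q, w0
11. □(¬p ∧ p) → □¬r, w0
12. □(¬p ∧ p), w0
13. ¬p ∧ p, w0
14. ¬p, w0
Accessibility: w0Rw0
Branch closes: p and ¬p both at w0.
Every branch of the negation's tableau closes; the branch above is one of them.

Valid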